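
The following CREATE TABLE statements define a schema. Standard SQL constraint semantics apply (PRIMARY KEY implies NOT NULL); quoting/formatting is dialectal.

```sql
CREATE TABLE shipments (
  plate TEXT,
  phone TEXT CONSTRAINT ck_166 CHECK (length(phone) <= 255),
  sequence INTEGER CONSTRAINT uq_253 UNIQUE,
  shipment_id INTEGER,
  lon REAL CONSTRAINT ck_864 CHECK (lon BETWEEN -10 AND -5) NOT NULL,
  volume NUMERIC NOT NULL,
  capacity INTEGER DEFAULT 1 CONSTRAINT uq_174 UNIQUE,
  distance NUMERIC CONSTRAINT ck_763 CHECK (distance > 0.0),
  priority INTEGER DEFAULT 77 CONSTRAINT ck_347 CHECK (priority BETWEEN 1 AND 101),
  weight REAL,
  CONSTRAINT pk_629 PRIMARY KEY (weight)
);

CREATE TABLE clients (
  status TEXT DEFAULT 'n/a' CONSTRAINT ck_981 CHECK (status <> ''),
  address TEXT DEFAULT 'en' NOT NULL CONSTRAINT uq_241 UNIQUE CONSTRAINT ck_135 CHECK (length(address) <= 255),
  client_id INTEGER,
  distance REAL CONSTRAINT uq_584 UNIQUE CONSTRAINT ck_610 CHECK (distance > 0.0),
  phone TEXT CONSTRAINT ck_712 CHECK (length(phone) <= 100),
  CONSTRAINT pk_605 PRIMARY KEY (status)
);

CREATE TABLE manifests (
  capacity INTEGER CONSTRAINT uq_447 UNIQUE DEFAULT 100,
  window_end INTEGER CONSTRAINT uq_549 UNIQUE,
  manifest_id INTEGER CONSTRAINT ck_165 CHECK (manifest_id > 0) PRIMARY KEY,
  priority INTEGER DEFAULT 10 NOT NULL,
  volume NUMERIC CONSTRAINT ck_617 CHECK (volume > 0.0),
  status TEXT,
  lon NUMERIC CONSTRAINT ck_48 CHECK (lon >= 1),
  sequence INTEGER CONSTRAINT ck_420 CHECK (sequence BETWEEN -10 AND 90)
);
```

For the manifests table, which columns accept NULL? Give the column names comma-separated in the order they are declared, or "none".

capacity, window_end, volume, status, lon, sequence

- capacity: UNIQUE does not imply NOT NULL → nullable.
- window_end: UNIQUE does not imply NOT NULL → nullable.
- manifest_id: part of the PRIMARY KEY, which implies NOT NULL → not nullable.
- priority: declared NOT NULL → not nullable.
- volume: CHECK does not forbid NULL (a CHECK constraint passes when its expression is NULL) → nullable.
- status: no NOT NULL constraint applies → nullable.
- lon: CHECK does not forbid NULL (a CHECK constraint passes when its expression is NULL) → nullable.
- sequence: CHECK does not forbid NULL (a CHECK constraint passes when its expression is NULL) → nullable.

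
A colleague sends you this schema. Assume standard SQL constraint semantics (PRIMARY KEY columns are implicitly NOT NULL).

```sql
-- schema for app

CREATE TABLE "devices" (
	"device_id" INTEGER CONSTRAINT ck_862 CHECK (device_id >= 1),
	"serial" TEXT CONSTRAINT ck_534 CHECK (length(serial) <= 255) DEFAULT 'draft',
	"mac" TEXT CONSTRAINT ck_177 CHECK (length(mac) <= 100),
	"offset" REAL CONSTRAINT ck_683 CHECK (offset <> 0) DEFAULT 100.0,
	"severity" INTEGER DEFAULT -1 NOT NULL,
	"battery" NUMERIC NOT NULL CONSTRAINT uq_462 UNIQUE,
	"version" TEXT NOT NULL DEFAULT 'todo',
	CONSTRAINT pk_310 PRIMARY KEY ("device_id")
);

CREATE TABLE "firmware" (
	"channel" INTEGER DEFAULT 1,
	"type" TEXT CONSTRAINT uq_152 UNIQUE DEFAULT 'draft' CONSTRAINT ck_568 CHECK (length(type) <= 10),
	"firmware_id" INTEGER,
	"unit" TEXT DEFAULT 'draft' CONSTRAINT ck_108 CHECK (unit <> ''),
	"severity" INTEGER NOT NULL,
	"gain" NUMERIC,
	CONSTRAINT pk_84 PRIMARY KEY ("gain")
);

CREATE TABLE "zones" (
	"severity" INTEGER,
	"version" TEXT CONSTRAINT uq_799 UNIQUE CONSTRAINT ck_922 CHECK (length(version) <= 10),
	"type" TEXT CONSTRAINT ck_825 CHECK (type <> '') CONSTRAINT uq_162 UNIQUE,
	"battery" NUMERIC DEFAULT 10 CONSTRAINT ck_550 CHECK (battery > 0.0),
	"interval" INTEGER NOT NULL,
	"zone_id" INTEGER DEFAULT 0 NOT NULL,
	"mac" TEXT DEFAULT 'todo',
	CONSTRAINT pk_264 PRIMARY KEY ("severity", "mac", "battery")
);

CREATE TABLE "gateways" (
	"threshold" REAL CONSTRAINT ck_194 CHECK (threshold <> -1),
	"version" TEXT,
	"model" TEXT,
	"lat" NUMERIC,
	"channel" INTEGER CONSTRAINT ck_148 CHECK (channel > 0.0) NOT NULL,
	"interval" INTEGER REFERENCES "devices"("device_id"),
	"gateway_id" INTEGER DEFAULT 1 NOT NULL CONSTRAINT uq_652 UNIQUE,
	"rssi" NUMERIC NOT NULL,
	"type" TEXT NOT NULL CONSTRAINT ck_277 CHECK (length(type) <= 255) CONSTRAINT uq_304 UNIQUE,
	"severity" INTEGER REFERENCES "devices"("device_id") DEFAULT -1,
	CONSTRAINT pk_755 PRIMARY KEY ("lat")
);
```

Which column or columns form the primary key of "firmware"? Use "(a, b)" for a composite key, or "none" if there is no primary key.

gain is declared PRIMARY KEY as a table-level PRIMARY KEY clause.

gain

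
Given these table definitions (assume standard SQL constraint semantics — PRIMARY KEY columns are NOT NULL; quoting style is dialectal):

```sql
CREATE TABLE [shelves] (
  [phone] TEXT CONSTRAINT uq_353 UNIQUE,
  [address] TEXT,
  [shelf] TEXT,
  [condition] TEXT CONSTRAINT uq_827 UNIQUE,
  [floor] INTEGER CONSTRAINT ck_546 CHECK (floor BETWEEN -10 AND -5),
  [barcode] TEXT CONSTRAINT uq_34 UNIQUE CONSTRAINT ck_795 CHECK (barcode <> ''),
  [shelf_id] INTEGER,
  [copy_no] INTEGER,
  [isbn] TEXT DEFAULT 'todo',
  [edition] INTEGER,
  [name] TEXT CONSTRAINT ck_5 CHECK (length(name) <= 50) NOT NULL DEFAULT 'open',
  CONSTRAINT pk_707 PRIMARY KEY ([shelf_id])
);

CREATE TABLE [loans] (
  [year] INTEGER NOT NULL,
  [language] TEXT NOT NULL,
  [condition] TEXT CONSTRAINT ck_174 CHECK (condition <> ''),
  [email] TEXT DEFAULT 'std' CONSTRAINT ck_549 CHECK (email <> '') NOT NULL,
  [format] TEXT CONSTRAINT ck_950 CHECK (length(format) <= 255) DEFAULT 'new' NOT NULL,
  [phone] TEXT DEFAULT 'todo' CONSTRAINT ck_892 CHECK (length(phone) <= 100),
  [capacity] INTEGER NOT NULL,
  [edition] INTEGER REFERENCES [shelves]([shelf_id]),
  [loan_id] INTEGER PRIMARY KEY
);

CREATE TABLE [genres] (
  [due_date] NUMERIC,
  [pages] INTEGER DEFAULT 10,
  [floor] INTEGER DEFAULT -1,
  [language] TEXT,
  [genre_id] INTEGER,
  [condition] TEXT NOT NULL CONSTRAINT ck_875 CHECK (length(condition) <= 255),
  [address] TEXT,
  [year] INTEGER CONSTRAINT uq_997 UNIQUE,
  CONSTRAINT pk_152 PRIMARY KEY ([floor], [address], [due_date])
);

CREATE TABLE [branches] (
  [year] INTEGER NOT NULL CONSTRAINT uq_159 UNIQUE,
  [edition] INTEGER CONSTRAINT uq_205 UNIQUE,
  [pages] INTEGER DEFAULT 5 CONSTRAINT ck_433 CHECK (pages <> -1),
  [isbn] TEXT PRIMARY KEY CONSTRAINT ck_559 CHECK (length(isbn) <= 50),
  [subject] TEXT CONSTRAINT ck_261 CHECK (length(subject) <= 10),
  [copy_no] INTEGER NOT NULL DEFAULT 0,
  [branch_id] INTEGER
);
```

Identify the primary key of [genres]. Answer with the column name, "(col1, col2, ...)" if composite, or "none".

(floor, address, due_date)

A table-level PRIMARY KEY clause names 3 columns: floor, address, due_date.
This is a composite key — the combination is unique, not each column individually.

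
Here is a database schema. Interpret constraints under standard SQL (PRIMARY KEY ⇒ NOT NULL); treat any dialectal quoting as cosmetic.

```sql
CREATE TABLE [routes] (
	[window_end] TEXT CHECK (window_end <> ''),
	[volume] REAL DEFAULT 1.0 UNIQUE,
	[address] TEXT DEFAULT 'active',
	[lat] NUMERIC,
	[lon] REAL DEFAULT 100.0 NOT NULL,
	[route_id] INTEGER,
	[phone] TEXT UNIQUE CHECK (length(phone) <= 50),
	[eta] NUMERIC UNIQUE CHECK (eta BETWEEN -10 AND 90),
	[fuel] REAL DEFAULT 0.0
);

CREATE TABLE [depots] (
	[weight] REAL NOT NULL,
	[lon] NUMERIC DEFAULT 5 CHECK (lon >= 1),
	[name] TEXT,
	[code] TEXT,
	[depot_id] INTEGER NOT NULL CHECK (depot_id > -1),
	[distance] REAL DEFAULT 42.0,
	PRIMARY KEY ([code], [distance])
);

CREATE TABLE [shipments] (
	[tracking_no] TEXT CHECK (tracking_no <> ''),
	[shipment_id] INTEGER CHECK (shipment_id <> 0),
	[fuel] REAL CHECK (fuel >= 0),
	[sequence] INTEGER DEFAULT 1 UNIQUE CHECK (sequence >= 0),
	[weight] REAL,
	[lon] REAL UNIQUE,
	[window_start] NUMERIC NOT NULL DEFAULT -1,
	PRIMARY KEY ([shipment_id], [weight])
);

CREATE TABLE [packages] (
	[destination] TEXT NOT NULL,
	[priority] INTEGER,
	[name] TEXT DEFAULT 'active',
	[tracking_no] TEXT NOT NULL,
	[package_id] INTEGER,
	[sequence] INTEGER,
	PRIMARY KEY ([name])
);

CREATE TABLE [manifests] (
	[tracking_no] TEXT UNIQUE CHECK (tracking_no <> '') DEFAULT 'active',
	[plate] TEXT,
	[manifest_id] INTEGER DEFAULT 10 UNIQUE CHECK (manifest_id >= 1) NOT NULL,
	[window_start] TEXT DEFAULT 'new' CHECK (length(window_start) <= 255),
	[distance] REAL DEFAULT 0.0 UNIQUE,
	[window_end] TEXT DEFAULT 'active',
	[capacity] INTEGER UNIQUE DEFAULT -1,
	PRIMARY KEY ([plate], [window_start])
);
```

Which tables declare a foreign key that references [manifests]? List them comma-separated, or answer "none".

No REFERENCES clause anywhere in the schema names manifests.

none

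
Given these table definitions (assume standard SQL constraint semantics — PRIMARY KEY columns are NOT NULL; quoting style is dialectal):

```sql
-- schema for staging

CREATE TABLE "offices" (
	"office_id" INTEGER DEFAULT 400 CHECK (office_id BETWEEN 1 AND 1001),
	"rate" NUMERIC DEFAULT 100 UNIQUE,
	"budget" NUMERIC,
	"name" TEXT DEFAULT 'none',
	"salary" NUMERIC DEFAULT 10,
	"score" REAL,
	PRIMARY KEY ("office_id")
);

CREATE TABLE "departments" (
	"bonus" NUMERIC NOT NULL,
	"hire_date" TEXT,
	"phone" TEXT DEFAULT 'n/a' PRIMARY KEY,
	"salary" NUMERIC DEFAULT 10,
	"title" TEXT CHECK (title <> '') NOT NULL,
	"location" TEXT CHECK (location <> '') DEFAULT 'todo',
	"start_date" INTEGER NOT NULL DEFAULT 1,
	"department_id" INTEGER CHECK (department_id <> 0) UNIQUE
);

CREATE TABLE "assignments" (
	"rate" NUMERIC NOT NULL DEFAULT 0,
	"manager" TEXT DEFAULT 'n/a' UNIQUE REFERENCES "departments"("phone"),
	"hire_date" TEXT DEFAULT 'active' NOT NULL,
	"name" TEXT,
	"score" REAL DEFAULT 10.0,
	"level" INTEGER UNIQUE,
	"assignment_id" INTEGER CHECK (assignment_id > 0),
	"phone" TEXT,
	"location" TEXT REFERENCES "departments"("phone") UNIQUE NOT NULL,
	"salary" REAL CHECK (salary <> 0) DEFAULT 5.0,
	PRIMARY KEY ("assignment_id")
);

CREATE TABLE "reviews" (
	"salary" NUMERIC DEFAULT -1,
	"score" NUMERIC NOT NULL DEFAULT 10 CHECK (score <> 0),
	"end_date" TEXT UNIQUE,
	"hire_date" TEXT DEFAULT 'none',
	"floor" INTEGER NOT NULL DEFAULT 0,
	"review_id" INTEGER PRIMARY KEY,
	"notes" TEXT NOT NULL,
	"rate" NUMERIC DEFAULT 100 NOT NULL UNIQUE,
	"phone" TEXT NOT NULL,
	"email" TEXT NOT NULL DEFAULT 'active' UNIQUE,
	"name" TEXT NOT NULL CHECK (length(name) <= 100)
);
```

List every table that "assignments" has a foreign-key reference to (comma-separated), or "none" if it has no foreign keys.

- manager REFERENCES departments(phone).
- location REFERENCES departments(phone).

departments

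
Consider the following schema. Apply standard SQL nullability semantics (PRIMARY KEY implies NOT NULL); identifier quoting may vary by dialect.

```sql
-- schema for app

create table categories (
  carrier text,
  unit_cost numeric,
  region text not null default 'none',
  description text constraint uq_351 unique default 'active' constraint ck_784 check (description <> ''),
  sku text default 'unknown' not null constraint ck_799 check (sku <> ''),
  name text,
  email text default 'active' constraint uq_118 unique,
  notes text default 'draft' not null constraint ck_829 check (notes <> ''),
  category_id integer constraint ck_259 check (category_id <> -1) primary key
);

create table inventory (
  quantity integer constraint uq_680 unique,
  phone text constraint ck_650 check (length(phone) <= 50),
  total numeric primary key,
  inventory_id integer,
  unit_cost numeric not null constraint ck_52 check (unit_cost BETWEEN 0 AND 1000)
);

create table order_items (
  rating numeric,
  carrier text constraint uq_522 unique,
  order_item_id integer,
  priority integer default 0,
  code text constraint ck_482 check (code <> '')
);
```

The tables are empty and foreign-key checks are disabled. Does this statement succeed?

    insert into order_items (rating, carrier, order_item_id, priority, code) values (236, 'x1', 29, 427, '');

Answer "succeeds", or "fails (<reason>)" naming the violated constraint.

The value '' for code violates CHECK (code <> '').

fails (CHECK on code)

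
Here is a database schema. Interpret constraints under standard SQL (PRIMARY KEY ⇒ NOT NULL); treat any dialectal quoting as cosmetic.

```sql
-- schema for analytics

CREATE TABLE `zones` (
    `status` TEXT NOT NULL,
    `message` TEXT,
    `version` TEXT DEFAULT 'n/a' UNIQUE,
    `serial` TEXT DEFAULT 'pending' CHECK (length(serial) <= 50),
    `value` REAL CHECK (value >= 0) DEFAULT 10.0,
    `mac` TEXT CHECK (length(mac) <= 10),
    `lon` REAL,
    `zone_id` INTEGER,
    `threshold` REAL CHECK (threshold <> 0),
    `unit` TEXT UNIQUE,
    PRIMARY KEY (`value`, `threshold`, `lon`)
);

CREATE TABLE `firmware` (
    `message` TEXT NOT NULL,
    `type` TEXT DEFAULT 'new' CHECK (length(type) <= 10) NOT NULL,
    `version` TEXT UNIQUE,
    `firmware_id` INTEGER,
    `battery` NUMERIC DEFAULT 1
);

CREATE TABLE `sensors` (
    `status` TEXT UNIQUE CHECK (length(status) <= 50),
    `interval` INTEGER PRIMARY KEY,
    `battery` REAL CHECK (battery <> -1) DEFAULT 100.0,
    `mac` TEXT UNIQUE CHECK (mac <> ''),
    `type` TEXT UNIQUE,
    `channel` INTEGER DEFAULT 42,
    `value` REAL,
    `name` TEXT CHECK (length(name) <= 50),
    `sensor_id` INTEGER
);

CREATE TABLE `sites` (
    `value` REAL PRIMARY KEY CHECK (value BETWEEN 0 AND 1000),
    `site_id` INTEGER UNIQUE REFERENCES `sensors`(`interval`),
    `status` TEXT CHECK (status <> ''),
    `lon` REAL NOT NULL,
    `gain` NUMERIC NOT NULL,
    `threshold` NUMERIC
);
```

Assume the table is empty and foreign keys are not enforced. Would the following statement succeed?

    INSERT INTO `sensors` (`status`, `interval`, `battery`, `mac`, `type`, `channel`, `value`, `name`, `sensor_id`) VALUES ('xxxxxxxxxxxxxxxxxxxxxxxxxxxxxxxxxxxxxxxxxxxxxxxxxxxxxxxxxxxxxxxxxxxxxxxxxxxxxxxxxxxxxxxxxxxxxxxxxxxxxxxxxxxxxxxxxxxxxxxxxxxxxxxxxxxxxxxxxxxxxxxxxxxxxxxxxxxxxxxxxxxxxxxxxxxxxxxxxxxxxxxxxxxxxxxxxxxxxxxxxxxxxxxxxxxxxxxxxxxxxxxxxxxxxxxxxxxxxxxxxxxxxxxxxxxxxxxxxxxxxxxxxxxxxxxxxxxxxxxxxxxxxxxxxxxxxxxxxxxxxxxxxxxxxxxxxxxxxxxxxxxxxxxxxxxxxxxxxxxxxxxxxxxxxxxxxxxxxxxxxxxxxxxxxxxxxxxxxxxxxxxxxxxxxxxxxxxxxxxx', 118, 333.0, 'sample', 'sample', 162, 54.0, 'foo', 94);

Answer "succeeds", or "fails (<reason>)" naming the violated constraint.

fails (CHECK on status)

The value 'xxxxxxxxxxxxxxxxxxxxxxxxxxxxxxxxxxxxxxxxxxxxxxxxxxxxxxxxxxxxxxxxxxxxxxxxxxxxxxxxxxxxxxxxxxxxxxxxxxxxxxxxxxxxxxxxxxxxxxxxxxxxxxxxxxxxxxxxxxxxxxxxxxxxxxxxxxxxxxxxxxxxxxxxxxxxxxxxxxxxxxxxxxxxxxxxxxxxxxxxxxxxxxxxxxxxxxxxxxxxxxxxxxxxxxxxxxxxxxxxxxxxxxxxxxxxxxxxxxxxxxxxxxxxxxxxxxxxxxxxxxxxxxxxxxxxxxxxxxxxxxxxxxxxxxxxxxxxxxxxxxxxxxxxxxxxxxxxxxxxxxxxxxxxxxxxxxxxxxxxxxxxxxxxxxxxxxxxxxxxxxxxxxxxxxxxxxxxxxxx' for status violates CHECK (length(status) <= 50).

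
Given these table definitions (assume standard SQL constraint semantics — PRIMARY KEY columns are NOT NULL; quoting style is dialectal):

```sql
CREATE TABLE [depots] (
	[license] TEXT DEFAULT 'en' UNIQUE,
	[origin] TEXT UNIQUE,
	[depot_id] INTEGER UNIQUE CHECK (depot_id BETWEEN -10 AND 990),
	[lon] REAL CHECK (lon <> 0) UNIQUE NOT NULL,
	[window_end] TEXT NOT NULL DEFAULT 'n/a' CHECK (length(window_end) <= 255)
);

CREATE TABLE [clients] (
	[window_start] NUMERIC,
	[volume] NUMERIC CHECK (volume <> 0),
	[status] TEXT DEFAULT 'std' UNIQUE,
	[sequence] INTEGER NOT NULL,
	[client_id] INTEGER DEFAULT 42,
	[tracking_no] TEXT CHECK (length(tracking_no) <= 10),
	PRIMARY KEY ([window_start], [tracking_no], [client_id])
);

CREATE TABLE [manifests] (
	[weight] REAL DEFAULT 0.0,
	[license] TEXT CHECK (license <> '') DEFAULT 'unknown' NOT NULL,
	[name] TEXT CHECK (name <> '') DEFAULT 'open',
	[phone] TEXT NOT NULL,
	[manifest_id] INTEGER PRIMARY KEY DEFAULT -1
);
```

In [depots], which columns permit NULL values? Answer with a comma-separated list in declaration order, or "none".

license, origin, depot_id

- license: UNIQUE does not imply NOT NULL → nullable.
- origin: UNIQUE does not imply NOT NULL → nullable.
- depot_id: CHECK does not forbid NULL (a CHECK constraint passes when its expression is NULL) → nullable.
- lon: declared NOT NULL → not nullable.
- window_end: declared NOT NULL → not nullable.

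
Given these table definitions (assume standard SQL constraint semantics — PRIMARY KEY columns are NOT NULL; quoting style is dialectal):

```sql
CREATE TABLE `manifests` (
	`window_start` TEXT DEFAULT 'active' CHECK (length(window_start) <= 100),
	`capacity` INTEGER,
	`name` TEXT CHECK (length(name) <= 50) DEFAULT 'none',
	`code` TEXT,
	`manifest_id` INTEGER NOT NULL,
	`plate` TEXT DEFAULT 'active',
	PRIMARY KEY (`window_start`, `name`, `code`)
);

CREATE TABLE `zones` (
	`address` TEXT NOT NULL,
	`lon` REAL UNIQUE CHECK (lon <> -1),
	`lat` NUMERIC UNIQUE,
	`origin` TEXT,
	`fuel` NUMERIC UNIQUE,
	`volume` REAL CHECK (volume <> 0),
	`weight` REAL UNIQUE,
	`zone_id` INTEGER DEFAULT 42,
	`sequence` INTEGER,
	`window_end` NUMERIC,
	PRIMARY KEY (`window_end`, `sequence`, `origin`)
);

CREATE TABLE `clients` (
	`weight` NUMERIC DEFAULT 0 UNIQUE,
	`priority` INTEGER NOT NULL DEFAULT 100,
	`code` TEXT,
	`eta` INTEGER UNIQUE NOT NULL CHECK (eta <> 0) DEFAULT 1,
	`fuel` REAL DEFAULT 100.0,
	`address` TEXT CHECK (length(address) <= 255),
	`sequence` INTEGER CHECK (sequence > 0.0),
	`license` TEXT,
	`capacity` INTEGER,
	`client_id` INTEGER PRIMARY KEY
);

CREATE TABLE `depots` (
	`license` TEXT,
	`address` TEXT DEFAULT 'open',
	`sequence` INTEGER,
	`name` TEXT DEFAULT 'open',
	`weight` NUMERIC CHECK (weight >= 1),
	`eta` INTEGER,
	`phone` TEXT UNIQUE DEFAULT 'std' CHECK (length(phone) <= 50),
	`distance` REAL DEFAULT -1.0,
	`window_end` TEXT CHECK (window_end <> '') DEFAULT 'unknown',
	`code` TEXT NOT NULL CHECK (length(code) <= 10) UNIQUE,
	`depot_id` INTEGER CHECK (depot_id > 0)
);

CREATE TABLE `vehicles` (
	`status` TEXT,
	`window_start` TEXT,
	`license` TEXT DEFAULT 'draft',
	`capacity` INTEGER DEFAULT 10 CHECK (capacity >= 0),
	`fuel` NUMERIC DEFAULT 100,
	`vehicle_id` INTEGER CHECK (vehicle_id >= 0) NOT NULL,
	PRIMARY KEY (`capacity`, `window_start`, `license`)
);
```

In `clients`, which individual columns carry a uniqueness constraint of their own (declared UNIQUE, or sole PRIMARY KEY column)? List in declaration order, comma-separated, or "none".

weight, eta, client_id

- weight: declared UNIQUE → unique.
- priority: no UNIQUE or single-column PK constraint.
- code: no UNIQUE or single-column PK constraint.
- eta: declared UNIQUE → unique.
- fuel: no UNIQUE or single-column PK constraint.
- address: no UNIQUE or single-column PK constraint.
- sequence: no UNIQUE or single-column PK constraint.
- license: no UNIQUE or single-column PK constraint.
- capacity: no UNIQUE or single-column PK constraint.
- client_id: single-column PRIMARY KEY → unique.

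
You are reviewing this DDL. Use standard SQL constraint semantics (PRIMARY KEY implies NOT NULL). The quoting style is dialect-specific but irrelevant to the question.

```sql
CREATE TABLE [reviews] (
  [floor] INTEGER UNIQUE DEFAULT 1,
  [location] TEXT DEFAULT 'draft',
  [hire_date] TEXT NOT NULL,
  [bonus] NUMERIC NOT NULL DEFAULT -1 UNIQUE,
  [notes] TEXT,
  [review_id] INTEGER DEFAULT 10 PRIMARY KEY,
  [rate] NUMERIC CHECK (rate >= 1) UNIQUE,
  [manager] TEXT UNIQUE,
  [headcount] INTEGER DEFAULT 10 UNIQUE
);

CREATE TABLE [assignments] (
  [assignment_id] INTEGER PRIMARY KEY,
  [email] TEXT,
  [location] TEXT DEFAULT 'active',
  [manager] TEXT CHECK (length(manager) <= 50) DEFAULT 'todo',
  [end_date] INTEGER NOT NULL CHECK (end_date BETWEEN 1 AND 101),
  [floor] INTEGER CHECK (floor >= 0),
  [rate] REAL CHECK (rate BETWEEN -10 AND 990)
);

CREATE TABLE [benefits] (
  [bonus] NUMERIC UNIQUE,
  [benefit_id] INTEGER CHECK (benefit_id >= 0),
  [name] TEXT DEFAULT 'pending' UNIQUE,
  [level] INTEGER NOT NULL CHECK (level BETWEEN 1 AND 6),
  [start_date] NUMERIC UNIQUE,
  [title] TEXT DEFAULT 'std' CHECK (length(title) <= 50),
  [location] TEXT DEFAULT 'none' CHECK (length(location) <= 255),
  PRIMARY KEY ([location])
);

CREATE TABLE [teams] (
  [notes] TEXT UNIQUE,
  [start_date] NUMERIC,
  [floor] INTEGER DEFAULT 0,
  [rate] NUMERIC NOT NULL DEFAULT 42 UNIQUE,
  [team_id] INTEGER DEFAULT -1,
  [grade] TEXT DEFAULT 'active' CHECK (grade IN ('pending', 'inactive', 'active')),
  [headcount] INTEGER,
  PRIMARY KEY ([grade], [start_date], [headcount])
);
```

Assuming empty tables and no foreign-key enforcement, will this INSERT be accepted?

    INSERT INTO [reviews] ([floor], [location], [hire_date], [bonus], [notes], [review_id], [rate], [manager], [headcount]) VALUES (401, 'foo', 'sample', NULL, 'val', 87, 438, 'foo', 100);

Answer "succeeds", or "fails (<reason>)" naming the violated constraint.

bonus is explicitly set to NULL, but bonus is declared NOT NULL.

fails (NOT NULL on bonus)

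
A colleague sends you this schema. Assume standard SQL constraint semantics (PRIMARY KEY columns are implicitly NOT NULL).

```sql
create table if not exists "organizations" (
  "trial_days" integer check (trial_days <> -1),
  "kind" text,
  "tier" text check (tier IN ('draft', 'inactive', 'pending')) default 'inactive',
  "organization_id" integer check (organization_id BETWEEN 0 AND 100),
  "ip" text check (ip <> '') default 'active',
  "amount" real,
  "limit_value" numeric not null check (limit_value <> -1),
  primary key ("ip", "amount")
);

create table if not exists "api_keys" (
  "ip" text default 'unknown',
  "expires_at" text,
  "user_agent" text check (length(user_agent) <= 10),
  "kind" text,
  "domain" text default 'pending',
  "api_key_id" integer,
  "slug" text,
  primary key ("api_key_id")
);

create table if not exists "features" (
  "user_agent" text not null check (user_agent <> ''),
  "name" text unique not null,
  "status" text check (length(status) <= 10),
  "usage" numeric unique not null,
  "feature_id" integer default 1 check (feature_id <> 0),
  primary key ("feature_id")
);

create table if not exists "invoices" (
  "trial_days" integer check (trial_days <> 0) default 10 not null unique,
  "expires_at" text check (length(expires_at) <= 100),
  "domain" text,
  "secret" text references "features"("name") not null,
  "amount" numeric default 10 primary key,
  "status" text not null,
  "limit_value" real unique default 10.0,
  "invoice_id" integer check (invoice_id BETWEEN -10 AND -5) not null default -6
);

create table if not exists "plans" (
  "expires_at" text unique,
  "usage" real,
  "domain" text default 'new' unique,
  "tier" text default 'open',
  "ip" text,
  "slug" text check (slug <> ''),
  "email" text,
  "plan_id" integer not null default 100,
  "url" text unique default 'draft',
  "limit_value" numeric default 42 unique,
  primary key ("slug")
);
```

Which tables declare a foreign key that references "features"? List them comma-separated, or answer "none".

- invoices.secret references features(name).

invoices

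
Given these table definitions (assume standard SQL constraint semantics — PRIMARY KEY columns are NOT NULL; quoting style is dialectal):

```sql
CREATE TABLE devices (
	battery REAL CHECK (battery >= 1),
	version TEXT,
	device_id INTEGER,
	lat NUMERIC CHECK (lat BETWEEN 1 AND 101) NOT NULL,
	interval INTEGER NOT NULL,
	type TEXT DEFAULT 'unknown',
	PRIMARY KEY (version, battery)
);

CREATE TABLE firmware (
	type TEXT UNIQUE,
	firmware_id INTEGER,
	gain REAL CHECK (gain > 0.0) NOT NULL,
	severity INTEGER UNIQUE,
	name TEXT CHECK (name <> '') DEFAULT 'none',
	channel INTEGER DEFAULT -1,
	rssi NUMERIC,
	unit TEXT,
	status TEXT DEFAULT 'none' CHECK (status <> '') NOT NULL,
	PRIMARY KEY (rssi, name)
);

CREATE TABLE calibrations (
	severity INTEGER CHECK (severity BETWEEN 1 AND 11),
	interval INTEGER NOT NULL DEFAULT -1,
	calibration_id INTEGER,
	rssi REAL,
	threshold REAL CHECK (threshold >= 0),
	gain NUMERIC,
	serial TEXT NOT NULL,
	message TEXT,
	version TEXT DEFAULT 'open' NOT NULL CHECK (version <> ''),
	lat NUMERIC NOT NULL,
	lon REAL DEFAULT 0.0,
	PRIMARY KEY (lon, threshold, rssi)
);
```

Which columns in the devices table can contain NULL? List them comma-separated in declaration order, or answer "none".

- battery: part of the PRIMARY KEY, which implies NOT NULL → not nullable.
- version: part of the PRIMARY KEY, which implies NOT NULL → not nullable.
- device_id: no NOT NULL constraint applies → nullable.
- lat: declared NOT NULL → not nullable.
- interval: declared NOT NULL → not nullable.
- type: DEFAULT only fills an omitted column; an explicit NULL is still allowed → nullable.

device_id, type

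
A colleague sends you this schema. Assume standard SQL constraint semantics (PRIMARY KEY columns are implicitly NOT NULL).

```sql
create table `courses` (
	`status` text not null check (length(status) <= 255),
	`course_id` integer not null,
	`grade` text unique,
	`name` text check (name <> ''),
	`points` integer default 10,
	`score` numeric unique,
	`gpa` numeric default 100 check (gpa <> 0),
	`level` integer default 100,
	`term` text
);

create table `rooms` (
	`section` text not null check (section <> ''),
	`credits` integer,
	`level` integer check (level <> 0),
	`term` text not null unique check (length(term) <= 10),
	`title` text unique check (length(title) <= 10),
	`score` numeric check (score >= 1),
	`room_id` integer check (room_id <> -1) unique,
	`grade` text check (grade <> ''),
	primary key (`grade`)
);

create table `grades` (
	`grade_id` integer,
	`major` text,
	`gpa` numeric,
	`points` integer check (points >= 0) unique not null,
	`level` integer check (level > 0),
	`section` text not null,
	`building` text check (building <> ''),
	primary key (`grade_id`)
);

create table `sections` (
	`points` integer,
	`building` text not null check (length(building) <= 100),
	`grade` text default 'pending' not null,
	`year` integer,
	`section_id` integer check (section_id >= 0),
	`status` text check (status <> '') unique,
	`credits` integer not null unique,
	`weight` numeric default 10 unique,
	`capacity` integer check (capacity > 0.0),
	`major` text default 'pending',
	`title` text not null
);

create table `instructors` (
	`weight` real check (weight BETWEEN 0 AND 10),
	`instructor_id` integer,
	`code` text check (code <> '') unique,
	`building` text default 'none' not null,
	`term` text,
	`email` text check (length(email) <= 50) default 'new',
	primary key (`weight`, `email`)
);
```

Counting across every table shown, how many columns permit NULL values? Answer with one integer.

26

courses: 7 nullable (grade, name, points, score, gpa, level, term — PK none and explicit NOT NULL columns excluded).
rooms: 5 nullable (credits, level, title, score, room_id — PK (grade) and explicit NOT NULL columns excluded).
grades: 4 nullable (major, gpa, level, building — PK (grade_id) and explicit NOT NULL columns excluded).
sections: 7 nullable (points, year, section_id, status, weight, capacity, major — PK none and explicit NOT NULL columns excluded).
instructors: 3 nullable (instructor_id, code, term — PK (weight, email) and explicit NOT NULL columns excluded).
Total: 7 + 5 + 4 + 7 + 3 = 26.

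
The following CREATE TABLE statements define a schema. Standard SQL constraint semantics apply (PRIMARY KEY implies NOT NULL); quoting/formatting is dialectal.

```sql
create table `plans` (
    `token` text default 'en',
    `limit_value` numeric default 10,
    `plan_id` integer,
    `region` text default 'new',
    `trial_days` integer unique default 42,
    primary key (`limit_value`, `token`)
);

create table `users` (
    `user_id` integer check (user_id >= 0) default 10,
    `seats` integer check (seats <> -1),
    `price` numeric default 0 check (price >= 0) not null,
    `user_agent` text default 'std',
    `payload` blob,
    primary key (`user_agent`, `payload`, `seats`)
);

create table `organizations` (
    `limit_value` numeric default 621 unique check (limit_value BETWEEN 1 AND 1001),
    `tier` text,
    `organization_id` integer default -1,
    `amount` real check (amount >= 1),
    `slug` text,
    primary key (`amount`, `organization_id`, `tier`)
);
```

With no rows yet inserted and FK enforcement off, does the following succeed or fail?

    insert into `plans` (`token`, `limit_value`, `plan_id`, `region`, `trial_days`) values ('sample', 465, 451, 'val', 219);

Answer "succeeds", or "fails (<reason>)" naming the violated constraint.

succeeds

NOT NULL columns: limit_value is supplied; token is supplied.
No constraint is violated.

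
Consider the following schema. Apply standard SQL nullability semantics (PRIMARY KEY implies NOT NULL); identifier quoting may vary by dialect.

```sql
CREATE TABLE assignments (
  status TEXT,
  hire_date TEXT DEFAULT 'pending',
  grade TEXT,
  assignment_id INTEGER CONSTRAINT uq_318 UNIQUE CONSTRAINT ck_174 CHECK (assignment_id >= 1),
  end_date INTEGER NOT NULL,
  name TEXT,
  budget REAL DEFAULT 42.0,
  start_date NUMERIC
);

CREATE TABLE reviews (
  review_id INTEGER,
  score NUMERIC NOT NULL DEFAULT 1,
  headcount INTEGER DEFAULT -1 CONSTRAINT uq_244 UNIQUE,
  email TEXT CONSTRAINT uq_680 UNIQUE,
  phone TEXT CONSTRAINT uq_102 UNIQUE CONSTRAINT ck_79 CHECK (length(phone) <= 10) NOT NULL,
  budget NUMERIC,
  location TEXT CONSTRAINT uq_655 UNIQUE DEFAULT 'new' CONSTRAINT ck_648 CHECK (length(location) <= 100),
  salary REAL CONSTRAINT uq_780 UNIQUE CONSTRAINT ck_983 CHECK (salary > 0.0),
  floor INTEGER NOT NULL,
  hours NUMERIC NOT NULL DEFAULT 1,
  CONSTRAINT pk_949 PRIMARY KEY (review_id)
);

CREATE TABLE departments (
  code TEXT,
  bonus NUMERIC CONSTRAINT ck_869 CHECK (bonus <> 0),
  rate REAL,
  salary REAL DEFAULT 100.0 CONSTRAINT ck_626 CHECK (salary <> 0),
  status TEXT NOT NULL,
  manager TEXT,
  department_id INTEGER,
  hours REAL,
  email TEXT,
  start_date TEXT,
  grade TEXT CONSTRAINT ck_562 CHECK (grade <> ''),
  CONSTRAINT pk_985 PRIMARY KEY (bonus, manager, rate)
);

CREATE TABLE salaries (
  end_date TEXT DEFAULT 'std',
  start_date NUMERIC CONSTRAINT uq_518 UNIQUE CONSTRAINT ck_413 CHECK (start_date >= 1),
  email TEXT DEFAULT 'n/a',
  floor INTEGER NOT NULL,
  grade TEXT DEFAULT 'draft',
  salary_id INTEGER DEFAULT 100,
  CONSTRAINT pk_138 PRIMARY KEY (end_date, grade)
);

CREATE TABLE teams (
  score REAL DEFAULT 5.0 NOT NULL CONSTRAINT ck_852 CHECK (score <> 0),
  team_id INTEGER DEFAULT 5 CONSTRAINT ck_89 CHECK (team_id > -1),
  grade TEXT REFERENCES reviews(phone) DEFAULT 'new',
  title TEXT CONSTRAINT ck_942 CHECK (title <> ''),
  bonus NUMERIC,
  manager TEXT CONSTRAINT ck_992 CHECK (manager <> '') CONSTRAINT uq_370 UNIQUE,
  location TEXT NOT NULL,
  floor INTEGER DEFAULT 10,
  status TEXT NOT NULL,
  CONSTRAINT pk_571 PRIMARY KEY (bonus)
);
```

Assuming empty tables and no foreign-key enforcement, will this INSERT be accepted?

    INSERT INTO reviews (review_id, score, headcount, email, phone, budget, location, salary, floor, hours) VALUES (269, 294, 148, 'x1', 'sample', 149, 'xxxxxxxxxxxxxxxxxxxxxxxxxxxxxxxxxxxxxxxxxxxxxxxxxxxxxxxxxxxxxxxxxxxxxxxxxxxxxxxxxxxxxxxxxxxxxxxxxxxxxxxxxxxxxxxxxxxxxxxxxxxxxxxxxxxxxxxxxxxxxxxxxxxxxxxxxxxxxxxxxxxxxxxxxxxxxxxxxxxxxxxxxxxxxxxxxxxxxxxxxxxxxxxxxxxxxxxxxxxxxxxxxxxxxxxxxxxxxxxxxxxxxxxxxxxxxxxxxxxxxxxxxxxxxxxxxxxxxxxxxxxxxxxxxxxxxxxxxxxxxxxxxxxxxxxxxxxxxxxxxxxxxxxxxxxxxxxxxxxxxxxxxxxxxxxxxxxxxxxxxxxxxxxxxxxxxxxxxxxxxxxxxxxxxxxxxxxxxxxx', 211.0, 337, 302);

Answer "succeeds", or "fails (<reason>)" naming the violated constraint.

The value 'xxxxxxxxxxxxxxxxxxxxxxxxxxxxxxxxxxxxxxxxxxxxxxxxxxxxxxxxxxxxxxxxxxxxxxxxxxxxxxxxxxxxxxxxxxxxxxxxxxxxxxxxxxxxxxxxxxxxxxxxxxxxxxxxxxxxxxxxxxxxxxxxxxxxxxxxxxxxxxxxxxxxxxxxxxxxxxxxxxxxxxxxxxxxxxxxxxxxxxxxxxxxxxxxxxxxxxxxxxxxxxxxxxxxxxxxxxxxxxxxxxxxxxxxxxxxxxxxxxxxxxxxxxxxxxxxxxxxxxxxxxxxxxxxxxxxxxxxxxxxxxxxxxxxxxxxxxxxxxxxxxxxxxxxxxxxxxxxxxxxxxxxxxxxxxxxxxxxxxxxxxxxxxxxxxxxxxxxxxxxxxxxxxxxxxxxxxxxxxxx' for location violates CHECK (length(location) <= 100).

fails (CHECK on location)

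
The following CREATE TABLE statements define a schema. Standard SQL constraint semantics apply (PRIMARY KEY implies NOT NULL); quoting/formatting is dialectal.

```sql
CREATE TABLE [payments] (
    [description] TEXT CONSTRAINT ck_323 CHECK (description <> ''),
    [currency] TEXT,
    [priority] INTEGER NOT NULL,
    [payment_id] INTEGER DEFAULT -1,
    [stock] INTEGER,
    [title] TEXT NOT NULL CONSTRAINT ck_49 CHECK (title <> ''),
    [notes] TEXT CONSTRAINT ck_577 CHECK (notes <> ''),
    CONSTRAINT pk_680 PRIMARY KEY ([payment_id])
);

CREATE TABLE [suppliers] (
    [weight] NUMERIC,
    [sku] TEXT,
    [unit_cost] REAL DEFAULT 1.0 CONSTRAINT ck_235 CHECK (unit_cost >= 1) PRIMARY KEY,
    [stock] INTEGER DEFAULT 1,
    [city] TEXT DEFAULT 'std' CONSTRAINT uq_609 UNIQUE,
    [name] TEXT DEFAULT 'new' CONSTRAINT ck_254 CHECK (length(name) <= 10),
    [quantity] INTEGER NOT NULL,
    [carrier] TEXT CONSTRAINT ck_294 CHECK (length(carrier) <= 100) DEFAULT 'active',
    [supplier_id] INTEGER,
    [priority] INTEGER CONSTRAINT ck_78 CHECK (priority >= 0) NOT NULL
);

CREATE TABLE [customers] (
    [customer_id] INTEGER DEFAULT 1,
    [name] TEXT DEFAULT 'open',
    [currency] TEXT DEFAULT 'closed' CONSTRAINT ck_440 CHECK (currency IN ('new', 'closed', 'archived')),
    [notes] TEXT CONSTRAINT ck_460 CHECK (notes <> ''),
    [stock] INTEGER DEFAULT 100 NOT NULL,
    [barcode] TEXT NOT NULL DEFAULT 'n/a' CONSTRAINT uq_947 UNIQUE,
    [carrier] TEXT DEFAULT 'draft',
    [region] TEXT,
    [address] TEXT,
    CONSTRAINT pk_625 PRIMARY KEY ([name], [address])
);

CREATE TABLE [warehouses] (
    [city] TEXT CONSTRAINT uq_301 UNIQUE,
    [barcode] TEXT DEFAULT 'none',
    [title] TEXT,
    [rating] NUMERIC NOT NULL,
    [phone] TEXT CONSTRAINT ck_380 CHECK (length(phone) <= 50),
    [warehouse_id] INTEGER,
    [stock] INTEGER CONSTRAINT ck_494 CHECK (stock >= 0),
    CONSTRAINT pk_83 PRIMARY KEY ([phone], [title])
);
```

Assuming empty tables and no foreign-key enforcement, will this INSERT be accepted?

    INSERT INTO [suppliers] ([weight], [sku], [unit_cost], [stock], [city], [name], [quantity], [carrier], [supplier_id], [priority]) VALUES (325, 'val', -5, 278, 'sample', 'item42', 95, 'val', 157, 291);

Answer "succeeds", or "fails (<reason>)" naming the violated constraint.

fails (CHECK on unit_cost)

The value -5 for unit_cost violates CHECK (unit_cost >= 1).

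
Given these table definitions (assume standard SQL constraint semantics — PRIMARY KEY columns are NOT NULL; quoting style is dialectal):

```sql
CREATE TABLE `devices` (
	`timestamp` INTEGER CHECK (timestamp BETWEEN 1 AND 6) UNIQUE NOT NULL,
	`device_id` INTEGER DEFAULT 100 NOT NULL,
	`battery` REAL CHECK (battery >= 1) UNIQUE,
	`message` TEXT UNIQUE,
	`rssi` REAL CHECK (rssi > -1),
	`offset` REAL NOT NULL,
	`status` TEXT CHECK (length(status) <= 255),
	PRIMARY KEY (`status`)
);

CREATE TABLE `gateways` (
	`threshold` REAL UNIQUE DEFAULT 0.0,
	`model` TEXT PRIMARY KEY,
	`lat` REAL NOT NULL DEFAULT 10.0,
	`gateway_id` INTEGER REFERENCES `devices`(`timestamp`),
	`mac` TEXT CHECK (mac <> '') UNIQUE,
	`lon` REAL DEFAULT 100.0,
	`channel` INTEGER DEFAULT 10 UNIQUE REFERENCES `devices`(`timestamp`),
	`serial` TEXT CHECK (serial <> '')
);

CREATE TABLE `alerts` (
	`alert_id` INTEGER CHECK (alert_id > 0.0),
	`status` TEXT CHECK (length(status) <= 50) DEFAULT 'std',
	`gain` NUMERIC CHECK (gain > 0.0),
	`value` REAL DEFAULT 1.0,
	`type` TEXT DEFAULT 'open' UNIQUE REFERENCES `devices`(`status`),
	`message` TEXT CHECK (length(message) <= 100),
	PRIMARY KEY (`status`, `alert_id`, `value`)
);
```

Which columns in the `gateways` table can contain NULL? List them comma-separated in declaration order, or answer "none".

threshold, gateway_id, mac, lon, channel, serial

- threshold: UNIQUE does not imply NOT NULL → nullable.
- model: part of the PRIMARY KEY, which implies NOT NULL → not nullable.
- lat: declared NOT NULL → not nullable.
- gateway_id: a foreign key column may be NULL unless separately constrained → nullable.
- mac: CHECK does not forbid NULL (a CHECK constraint passes when its expression is NULL) → nullable.
- lon: DEFAULT only fills an omitted column; an explicit NULL is still allowed → nullable.
- channel: a foreign key column may be NULL unless separately constrained → nullable.
- serial: CHECK does not forbid NULL (a CHECK constraint passes when its expression is NULL) → nullable.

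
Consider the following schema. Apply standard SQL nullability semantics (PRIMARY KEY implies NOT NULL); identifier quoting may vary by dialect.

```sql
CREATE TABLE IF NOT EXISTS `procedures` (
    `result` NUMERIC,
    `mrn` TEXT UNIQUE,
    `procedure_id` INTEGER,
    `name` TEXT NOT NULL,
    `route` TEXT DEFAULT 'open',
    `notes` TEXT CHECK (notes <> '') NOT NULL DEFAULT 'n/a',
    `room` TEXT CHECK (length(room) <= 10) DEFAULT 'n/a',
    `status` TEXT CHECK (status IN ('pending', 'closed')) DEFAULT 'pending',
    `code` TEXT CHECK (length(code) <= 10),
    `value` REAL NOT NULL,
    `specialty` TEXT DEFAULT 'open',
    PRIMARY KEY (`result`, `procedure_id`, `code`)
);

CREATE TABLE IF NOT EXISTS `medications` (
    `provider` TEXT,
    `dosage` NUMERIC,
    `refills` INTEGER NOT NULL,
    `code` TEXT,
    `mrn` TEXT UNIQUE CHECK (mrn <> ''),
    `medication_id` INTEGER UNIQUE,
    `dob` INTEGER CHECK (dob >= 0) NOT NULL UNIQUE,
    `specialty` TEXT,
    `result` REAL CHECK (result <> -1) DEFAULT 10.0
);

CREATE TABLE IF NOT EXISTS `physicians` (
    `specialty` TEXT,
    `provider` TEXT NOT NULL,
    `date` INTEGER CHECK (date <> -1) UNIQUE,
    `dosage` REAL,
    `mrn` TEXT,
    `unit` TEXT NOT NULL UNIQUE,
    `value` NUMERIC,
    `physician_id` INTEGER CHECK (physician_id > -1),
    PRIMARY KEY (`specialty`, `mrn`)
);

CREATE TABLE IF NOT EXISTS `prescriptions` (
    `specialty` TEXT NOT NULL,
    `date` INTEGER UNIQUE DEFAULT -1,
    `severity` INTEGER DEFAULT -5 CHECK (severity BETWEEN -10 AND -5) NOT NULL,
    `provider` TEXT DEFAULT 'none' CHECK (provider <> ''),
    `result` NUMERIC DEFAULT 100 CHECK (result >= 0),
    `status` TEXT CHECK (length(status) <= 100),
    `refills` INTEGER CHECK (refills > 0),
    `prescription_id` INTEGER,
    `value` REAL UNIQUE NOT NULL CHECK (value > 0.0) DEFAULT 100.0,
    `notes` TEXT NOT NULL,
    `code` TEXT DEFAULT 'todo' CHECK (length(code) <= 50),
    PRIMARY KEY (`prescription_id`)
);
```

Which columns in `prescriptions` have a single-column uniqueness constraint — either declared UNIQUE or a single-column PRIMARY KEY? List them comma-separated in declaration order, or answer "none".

- specialty: no UNIQUE or single-column PK constraint.
- date: declared UNIQUE → unique.
- severity: no UNIQUE or single-column PK constraint.
- provider: no UNIQUE or single-column PK constraint.
- result: no UNIQUE or single-column PK constraint.
- status: no UNIQUE or single-column PK constraint.
- refills: no UNIQUE or single-column PK constraint.
- prescription_id: single-column PRIMARY KEY → unique.
- value: declared UNIQUE → unique.
- notes: no UNIQUE or single-column PK constraint.
- code: no UNIQUE or single-column PK constraint.

date, prescription_id, value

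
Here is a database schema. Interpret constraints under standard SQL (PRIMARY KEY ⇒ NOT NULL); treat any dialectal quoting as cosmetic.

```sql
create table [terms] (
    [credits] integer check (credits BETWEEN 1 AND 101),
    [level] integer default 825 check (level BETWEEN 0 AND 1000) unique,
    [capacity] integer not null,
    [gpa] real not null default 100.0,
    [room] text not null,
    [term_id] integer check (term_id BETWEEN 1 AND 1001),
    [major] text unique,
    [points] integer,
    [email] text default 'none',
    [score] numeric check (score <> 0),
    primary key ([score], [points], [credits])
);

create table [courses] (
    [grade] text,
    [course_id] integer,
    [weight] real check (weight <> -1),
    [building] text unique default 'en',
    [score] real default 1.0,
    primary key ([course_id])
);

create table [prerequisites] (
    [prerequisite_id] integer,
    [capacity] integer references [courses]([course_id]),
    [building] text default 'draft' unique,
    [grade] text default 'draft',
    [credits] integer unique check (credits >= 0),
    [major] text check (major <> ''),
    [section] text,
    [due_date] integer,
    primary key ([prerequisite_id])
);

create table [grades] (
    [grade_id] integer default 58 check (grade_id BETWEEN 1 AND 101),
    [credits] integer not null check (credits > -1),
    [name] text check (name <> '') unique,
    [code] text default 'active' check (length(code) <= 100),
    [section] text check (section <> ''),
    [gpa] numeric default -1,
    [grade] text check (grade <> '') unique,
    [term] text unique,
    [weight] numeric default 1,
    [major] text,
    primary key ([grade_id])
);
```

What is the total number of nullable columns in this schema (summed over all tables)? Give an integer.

terms: 4 nullable (level, term_id, major, email — PK (score, points, credits) and explicit NOT NULL columns excluded).
courses: 4 nullable (grade, weight, building, score — PK (course_id) and explicit NOT NULL columns excluded).
prerequisites: 7 nullable (capacity, building, grade, credits, major, section, due_date — PK (prerequisite_id) and explicit NOT NULL columns excluded).
grades: 8 nullable (name, code, section, gpa, grade, term, weight, major — PK (grade_id) and explicit NOT NULL columns excluded).
Total: 4 + 4 + 7 + 8 = 23.

23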